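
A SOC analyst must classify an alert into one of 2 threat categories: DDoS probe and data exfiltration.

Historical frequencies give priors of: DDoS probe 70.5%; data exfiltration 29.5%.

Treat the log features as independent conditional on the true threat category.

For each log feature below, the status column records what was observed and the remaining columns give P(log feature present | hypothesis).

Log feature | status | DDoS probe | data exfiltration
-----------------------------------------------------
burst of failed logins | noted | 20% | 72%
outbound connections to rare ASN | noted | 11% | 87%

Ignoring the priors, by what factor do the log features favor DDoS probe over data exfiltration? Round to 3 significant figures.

0.0351

The Bayes factor is the ratio of the joint likelihoods of the log feature pattern under the two hypotheses.
  DDoS probe: 0.20 × 0.11 = 0.022
  data exfiltration: 0.72 × 0.87 = 0.6264
Bayes factor = 0.022 / 0.6264 ≈ 0.0351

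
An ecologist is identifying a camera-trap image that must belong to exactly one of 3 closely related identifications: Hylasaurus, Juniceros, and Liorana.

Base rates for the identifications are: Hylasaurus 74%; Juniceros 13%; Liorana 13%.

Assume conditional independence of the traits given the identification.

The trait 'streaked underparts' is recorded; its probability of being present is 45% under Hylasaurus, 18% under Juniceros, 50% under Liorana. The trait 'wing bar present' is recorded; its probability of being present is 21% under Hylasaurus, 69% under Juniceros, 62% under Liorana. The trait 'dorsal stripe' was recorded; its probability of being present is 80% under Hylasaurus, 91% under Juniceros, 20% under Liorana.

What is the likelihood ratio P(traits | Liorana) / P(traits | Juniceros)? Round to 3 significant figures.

The Bayes factor is the ratio of the joint likelihoods of the trait pattern under the two hypotheses.
  Liorana: 0.50 × 0.62 × 0.20 = 0.062
  Juniceros: 0.18 × 0.69 × 0.91 = 0.11302
Bayes factor = 0.062 / 0.11302 ≈ 0.549

0.549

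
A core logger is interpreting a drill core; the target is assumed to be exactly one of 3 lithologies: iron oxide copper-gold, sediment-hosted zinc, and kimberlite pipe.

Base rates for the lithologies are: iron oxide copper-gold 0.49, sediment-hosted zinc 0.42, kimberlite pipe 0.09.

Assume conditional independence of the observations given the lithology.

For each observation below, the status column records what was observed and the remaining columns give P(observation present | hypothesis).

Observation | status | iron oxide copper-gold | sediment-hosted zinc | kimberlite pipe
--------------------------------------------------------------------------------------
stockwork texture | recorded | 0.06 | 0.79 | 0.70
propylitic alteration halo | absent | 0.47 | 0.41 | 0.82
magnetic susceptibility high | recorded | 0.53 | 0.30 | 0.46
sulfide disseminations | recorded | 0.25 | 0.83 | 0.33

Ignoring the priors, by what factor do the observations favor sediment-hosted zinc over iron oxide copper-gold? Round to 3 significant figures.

27.5

Joint likelihood of the evidence pattern under each hypothesis (using 1 − P(present | H) for each absent observation):
  sediment-hosted zinc: 0.79 × (1 − 0.41) × 0.30 × 0.83 = 0.11606
  iron oxide copper-gold: 0.06 × (1 − 0.47) × 0.53 × 0.25 = 0.0042135
Bayes factor = 0.11606 / 0.0042135 ≈ 27.5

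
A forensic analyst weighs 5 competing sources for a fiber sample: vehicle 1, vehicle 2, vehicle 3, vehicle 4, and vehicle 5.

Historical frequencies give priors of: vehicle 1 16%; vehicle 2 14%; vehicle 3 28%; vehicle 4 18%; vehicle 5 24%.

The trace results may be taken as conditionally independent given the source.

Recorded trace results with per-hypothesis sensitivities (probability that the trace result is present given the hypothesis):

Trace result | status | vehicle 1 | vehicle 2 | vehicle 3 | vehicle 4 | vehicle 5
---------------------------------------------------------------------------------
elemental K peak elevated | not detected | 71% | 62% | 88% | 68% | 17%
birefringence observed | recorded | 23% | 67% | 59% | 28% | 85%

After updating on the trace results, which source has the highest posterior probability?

vehicle 5

Multiply each prior by the joint likelihood of the trace result pattern (using 1 − P(present | H) for each absent trace result):
  vehicle 1: 0.16 × (1 − 0.71) × 0.23 = 0.010672
  vehicle 2: 0.14 × (1 − 0.62) × 0.67 = 0.035644
  vehicle 3: 0.28 × (1 − 0.88) × 0.59 = 0.019824
  vehicle 4: 0.18 × (1 − 0.68) × 0.28 = 0.016128
  vehicle 5: 0.24 × (1 − 0.17) × 0.85 = 0.16932
Marginal likelihood of the evidence = 0.25159.
P(vehicle 1 | evidence) ≈ 0.010672 / 0.25159 ≈ 0.042
P(vehicle 2 | evidence) ≈ 0.035644 / 0.25159 ≈ 0.142
P(vehicle 3 | evidence) ≈ 0.019824 / 0.25159 ≈ 0.079
P(vehicle 4 | evidence) ≈ 0.016128 / 0.25159 ≈ 0.064
P(vehicle 5 | evidence) ≈ 0.16932 / 0.25159 ≈ 0.673
The largest is 0.673, so vehicle 5 is most probable.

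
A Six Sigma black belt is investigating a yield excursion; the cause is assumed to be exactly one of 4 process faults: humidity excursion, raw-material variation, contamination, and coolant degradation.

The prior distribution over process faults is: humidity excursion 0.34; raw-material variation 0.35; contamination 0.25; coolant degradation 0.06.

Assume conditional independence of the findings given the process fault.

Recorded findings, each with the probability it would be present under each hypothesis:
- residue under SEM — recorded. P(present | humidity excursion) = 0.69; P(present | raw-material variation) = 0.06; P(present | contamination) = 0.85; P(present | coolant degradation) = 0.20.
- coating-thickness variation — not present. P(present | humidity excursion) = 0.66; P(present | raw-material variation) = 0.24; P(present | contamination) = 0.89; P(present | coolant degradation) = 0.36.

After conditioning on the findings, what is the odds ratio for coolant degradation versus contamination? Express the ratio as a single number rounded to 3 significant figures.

0.329

The normalizing constant cancels in an odds ratio, so compute prior × likelihood for the two hypotheses only (using 1 − P(present | H) for each absent finding):
  coolant degradation: 0.06 × 0.20 × (1 − 0.36) = 0.00768
  contamination: 0.25 × 0.85 × (1 − 0.89) = 0.023375
Odds(coolant degradation : contamination) = 0.00768 / 0.023375 ≈ 0.329.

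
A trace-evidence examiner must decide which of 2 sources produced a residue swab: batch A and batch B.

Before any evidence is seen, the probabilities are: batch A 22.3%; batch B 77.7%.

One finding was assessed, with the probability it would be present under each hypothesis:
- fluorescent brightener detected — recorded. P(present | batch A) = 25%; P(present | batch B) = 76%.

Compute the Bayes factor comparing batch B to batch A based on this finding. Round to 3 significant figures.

3.04

Likelihood of this finding under each hypothesis:
  batch B: 0.76
  batch A: 0.25
Bayes factor = 0.76 / 0.25 ≈ 3.04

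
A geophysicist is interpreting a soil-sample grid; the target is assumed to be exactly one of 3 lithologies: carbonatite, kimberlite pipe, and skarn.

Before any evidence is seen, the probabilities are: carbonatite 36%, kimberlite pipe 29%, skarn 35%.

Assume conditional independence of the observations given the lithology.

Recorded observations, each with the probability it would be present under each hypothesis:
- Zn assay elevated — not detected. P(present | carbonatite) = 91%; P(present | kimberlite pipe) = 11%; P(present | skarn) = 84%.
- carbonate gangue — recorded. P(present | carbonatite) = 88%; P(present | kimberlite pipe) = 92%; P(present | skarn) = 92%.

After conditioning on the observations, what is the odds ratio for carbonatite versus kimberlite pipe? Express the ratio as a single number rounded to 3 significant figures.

0.120

Unnormalized posterior weight (prior times the observation likelihoods) for each of the two hypotheses (using 1 − P(present | H) for each absent observation):
  carbonatite: 0.36 × (1 − 0.91) × 0.88 = 0.028512
  kimberlite pipe: 0.29 × (1 − 0.11) × 0.92 = 0.23745
Odds(carbonatite : kimberlite pipe) = 0.028512 / 0.23745 ≈ 0.120.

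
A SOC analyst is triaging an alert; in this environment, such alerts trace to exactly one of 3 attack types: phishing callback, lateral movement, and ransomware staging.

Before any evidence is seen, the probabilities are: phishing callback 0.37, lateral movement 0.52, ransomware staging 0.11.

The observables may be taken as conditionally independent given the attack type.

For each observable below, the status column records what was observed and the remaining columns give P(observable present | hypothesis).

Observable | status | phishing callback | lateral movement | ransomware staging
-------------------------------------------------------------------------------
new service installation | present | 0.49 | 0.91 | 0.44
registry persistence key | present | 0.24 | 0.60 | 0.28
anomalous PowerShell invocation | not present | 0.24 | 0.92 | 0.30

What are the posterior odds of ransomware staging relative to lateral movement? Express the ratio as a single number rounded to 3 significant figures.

Unnormalized posterior weight (prior times the observable likelihoods) for each of the two hypotheses (using 1 − P(present | H) for each absent observable):
  ransomware staging: 0.11 × 0.44 × 0.28 × (1 − 0.30) = 0.0094864
  lateral movement: 0.52 × 0.91 × 0.60 × (1 − 0.92) = 0.022714
Posterior odds = 0.0094864 / 0.022714 ≈ 0.418.

0.418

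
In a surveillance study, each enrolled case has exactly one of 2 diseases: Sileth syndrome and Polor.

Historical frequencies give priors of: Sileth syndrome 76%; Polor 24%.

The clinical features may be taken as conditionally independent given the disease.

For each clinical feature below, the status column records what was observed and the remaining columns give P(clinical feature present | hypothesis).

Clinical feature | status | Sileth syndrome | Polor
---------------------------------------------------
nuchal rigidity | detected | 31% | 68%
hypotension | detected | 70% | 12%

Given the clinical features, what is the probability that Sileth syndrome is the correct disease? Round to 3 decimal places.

Multiply each prior by the joint likelihood of the clinical feature pattern:
  Sileth syndrome: 0.76 × 0.31 × 0.70 = 0.16492
  Polor: 0.24 × 0.68 × 0.12 = 0.019584
Marginal likelihood of the evidence = 0.1845.
P(Sileth syndrome | evidence) = 0.16492 / 0.1845 ≈ 0.894.

0.894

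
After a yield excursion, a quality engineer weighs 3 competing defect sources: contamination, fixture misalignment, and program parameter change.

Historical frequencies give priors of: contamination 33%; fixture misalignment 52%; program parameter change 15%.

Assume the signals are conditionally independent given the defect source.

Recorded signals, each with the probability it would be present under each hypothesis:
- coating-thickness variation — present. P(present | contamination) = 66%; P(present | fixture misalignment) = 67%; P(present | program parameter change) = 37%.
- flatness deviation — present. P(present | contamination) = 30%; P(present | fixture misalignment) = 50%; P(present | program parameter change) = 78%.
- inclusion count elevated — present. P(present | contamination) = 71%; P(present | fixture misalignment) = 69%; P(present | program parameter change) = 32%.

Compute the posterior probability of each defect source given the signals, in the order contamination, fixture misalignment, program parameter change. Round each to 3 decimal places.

0.257, 0.666, 0.077

For each hypothesis, the unnormalized posterior weight is prior × product of the signal likelihoods:
  contamination: 0.33 × 0.66 × 0.30 × 0.71 = 0.046391
  fixture misalignment: 0.52 × 0.67 × 0.50 × 0.69 = 0.1202
  program parameter change: 0.15 × 0.37 × 0.78 × 0.32 = 0.013853
Marginal likelihood of the evidence = 0.18044.
P(contamination | evidence) = 0.046391 / 0.18044 ≈ 0.257
P(fixture misalignment | evidence) = 0.1202 / 0.18044 ≈ 0.666
P(program parameter change | evidence) = 0.013853 / 0.18044 ≈ 0.077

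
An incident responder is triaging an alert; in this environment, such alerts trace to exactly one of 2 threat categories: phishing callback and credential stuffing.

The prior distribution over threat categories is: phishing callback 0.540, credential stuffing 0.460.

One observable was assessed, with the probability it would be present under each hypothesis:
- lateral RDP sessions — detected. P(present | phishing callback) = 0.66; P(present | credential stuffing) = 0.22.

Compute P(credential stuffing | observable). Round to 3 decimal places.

By Bayes' rule, the unnormalized weight for each hypothesis is prior × likelihood:
  phishing callback: 0.540 × 0.66 = 0.3564
  credential stuffing: 0.460 × 0.22 = 0.1012
Marginal likelihood of the evidence = 0.4576.
P(credential stuffing | evidence) = 0.1012 / 0.4576 ≈ 0.221.

0.221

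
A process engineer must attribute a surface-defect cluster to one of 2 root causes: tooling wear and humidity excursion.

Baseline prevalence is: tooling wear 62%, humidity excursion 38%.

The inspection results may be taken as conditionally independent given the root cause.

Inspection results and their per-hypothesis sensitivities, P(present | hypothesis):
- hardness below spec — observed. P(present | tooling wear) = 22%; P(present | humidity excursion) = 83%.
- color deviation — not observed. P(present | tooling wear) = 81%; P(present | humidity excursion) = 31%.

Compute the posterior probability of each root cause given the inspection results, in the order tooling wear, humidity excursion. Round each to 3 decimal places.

For each hypothesis, the unnormalized posterior weight is prior × product of the inspection result likelihoods (using 1 − P(present | H) for each absent inspection result):
  tooling wear: 0.62 × 0.22 × (1 − 0.81) = 0.025916
  humidity excursion: 0.38 × 0.83 × (1 − 0.31) = 0.21763
Marginal likelihood of the evidence = 0.24354.
P(tooling wear | evidence) = 0.025916 / 0.24354 ≈ 0.106
P(humidity excursion | evidence) = 0.21763 / 0.24354 ≈ 0.894

0.106, 0.894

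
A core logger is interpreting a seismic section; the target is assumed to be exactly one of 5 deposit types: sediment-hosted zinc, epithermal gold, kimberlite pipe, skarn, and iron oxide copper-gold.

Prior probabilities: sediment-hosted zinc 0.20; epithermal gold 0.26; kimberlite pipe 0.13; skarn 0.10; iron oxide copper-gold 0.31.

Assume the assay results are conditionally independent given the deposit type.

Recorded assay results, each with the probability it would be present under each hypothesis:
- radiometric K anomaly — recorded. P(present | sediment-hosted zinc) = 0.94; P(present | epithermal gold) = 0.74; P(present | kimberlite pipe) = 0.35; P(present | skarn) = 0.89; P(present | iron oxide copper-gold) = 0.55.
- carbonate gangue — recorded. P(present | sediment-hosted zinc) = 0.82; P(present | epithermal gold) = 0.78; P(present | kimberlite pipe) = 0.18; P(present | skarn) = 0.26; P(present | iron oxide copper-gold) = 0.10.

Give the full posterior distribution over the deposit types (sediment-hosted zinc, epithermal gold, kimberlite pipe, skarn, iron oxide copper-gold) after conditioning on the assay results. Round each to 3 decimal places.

0.437, 0.426, 0.023, 0.066, 0.048

For each hypothesis, the unnormalized posterior weight is prior × product of the assay result likelihoods:
  sediment-hosted zinc: 0.20 × 0.94 × 0.82 = 0.15416
  epithermal gold: 0.26 × 0.74 × 0.78 = 0.15007
  kimberlite pipe: 0.13 × 0.35 × 0.18 = 0.00819
  skarn: 0.10 × 0.89 × 0.26 = 0.02314
  iron oxide copper-gold: 0.31 × 0.55 × 0.10 = 0.01705
Normalizing constant Z = 0.15416 + 0.15007 + 0.00819 + 0.02314 + 0.01705 = 0.35261.
P(sediment-hosted zinc | evidence) = 0.15416 / 0.35261 ≈ 0.437
P(epithermal gold | evidence) = 0.15007 / 0.35261 ≈ 0.426
P(kimberlite pipe | evidence) = 0.00819 / 0.35261 ≈ 0.023
P(skarn | evidence) = 0.02314 / 0.35261 ≈ 0.066
P(iron oxide copper-gold | evidence) = 0.01705 / 0.35261 ≈ 0.048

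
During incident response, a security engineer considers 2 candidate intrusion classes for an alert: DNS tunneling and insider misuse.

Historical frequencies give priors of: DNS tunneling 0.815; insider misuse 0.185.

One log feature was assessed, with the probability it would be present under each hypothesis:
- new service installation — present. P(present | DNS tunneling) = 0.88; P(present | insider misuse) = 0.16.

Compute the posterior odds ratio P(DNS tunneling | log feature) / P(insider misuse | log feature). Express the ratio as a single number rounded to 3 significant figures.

24.2

The normalizing constant cancels in an odds ratio, so compute prior × likelihood for the two hypotheses only:
  DNS tunneling: 0.815 × 0.88 = 0.7172
  insider misuse: 0.185 × 0.16 = 0.0296
Posterior odds = 0.7172 / 0.0296 ≈ 24.2.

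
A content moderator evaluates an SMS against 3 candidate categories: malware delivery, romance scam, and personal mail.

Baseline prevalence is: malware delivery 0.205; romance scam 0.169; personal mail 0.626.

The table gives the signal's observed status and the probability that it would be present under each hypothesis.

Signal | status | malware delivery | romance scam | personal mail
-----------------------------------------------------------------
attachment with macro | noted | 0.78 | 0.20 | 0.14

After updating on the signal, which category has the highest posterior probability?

malware delivery

Multiply each prior by the likelihood of the signal:
  malware delivery: 0.205 × 0.78 = 0.1599
  romance scam: 0.169 × 0.20 = 0.0338
  personal mail: 0.626 × 0.14 = 0.08764
Normalizing constant Z = 0.1599 + 0.0338 + 0.08764 = 0.28134.
P(malware delivery | evidence) ≈ 0.1599 / 0.28134 ≈ 0.568
P(romance scam | evidence) ≈ 0.0338 / 0.28134 ≈ 0.120
P(personal mail | evidence) ≈ 0.08764 / 0.28134 ≈ 0.312
The largest is 0.568, so malware delivery is most probable.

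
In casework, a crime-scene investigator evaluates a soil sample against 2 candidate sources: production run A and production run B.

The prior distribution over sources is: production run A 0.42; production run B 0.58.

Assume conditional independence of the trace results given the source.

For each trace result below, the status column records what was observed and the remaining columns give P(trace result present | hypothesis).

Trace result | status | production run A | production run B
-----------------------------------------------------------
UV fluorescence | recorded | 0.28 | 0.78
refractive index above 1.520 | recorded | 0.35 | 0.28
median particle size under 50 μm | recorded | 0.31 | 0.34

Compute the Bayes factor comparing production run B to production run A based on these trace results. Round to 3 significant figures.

2.44

Joint likelihood of the trace result pattern under each hypothesis:
  production run B: 0.78 × 0.28 × 0.34 = 0.074256
  production run A: 0.28 × 0.35 × 0.31 = 0.03038
Bayes factor = 0.074256 / 0.03038 ≈ 2.44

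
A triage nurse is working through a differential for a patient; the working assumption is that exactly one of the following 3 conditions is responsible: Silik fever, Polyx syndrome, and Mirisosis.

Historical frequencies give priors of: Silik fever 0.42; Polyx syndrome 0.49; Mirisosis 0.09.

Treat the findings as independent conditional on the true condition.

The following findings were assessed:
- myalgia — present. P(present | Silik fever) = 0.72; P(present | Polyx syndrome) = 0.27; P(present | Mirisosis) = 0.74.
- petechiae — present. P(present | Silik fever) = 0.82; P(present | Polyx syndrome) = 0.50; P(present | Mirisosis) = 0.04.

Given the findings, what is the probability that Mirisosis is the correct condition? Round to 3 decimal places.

0.008

Multiply each prior by the joint likelihood of the evidence pattern:
  Silik fever: 0.42 × 0.72 × 0.82 = 0.24797
  Polyx syndrome: 0.49 × 0.27 × 0.50 = 0.06615
  Mirisosis: 0.09 × 0.74 × 0.04 = 0.002664
Marginal likelihood of the evidence = 0.31678.
P(Mirisosis | evidence) = 0.002664 / 0.31678 ≈ 0.008.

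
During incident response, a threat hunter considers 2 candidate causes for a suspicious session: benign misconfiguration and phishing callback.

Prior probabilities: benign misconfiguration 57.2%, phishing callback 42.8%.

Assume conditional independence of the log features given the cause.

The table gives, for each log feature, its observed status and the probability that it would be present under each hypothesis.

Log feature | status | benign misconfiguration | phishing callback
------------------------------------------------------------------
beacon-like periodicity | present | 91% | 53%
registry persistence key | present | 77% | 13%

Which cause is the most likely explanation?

benign misconfiguration

By Bayes' rule with conditional independence, the unnormalized weight for each hypothesis is prior × ∏ likelihoods:
  benign misconfiguration: 0.572 × 0.91 × 0.77 = 0.4008
  phishing callback: 0.428 × 0.53 × 0.13 = 0.029489
Marginal likelihood of the evidence = 0.43029.
P(benign misconfiguration | evidence) ≈ 0.4008 / 0.43029 ≈ 0.931
P(phishing callback | evidence) ≈ 0.029489 / 0.43029 ≈ 0.069
The largest is 0.931, so benign misconfiguration is most probable.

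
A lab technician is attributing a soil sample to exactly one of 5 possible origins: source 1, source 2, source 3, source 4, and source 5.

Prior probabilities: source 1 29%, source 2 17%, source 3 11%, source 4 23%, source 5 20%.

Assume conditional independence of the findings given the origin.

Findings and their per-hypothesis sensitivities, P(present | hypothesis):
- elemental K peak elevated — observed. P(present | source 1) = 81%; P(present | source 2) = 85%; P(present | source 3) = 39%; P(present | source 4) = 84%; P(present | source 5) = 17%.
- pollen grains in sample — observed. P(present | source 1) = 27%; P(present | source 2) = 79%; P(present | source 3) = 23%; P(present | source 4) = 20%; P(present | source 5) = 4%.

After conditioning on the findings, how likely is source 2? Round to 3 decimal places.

Multiply each prior by the joint likelihood of the evidence pattern:
  source 1: 0.29 × 0.81 × 0.27 = 0.063423
  source 2: 0.17 × 0.85 × 0.79 = 0.11416
  source 3: 0.11 × 0.39 × 0.23 = 0.009867
  source 4: 0.23 × 0.84 × 0.20 = 0.03864
  source 5: 0.20 × 0.17 × 0.04 = 0.00136
Normalizing constant Z = 0.063423 + 0.11416 + 0.009867 + 0.03864 + 0.00136 = 0.22745.
P(source 2 | evidence) = 0.11416 / 0.22745 ≈ 0.502.

0.502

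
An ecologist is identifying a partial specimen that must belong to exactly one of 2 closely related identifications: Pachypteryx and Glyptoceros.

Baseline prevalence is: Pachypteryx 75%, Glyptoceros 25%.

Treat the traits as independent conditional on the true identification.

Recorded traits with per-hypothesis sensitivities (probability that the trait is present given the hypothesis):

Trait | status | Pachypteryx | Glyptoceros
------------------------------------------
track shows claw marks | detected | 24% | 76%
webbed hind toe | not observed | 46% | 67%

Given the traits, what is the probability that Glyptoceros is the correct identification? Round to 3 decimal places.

0.392

For each hypothesis, the unnormalized posterior weight is prior × product of the trait likelihoods (using 1 − P(present | H) for each absent trait):
  Pachypteryx: 0.75 × 0.24 × (1 − 0.46) = 0.0972
  Glyptoceros: 0.25 × 0.76 × (1 − 0.67) = 0.0627
Marginal likelihood of the evidence = 0.1599.
P(Glyptoceros | evidence) = 0.0627 / 0.1599 ≈ 0.392.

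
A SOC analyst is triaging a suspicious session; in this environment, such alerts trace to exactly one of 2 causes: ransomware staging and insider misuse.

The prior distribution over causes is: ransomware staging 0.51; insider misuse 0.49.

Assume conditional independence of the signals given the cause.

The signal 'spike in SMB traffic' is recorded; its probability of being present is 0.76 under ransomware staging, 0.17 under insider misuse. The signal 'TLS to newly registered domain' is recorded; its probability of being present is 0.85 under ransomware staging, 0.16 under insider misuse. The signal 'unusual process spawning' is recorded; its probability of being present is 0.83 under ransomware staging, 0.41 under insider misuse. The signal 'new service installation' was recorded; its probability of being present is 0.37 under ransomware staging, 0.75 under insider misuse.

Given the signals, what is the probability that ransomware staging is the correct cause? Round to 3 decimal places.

For each hypothesis, the unnormalized posterior weight is prior × product of the signal likelihoods:
  ransomware staging: 0.51 × 0.76 × 0.85 × 0.83 × 0.37 = 0.10118
  insider misuse: 0.49 × 0.17 × 0.16 × 0.41 × 0.75 = 0.0040984
The unnormalized weights sum to 0.10528.
P(ransomware staging | evidence) = 0.10118 / 0.10528 ≈ 0.961.

0.961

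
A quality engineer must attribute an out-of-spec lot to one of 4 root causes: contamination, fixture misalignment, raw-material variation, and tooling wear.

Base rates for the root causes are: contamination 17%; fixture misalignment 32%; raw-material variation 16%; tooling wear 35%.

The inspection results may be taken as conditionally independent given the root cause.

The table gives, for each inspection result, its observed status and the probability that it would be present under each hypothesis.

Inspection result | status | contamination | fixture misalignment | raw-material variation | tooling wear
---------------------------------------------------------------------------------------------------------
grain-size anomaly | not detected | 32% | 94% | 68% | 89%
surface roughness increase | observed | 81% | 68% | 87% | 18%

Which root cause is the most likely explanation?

For each hypothesis, the unnormalized posterior weight is prior × product of the inspection result likelihoods (using 1 − P(present | H) for each absent inspection result):
  contamination: 0.17 × (1 − 0.32) × 0.81 = 0.093636
  fixture misalignment: 0.32 × (1 − 0.94) × 0.68 = 0.013056
  raw-material variation: 0.16 × (1 − 0.68) × 0.87 = 0.044544
  tooling wear: 0.35 × (1 − 0.89) × 0.18 = 0.00693
The unnormalized weights sum to 0.15817.
P(contamination | evidence) ≈ 0.093636 / 0.15817 ≈ 0.592
P(fixture misalignment | evidence) ≈ 0.013056 / 0.15817 ≈ 0.083
P(raw-material variation | evidence) ≈ 0.044544 / 0.15817 ≈ 0.282
P(tooling wear | evidence) ≈ 0.00693 / 0.15817 ≈ 0.044
The largest is 0.592, so contamination is most probable.

contamination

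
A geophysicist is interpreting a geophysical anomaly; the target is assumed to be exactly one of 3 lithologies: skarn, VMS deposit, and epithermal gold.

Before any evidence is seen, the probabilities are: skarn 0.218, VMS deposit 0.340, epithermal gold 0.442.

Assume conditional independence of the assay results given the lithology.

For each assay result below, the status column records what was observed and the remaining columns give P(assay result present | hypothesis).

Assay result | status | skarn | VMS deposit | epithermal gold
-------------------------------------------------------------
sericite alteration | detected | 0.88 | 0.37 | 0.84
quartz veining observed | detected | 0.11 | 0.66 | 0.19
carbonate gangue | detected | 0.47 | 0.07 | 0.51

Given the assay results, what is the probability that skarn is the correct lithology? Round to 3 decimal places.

Multiply each prior by the joint likelihood of the assay result pattern:
  skarn: 0.218 × 0.88 × 0.11 × 0.47 = 0.0099181
  VMS deposit: 0.340 × 0.37 × 0.66 × 0.07 = 0.005812
  epithermal gold: 0.442 × 0.84 × 0.19 × 0.51 = 0.035977
Marginal likelihood of the evidence = 0.051707.
P(skarn | evidence) = 0.0099181 / 0.051707 ≈ 0.192.

0.192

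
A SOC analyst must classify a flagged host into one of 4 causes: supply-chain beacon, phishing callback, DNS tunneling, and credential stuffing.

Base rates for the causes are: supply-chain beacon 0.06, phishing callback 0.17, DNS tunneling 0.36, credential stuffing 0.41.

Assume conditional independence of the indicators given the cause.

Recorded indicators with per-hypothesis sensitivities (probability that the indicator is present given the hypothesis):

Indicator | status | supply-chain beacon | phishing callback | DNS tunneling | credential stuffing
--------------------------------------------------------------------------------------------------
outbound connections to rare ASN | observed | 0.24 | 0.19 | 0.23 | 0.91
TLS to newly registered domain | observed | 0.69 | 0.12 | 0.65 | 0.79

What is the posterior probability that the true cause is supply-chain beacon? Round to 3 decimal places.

0.027

Multiply each prior by the joint likelihood of the indicator pattern:
  supply-chain beacon: 0.06 × 0.24 × 0.69 = 0.009936
  phishing callback: 0.17 × 0.19 × 0.12 = 0.003876
  DNS tunneling: 0.36 × 0.23 × 0.65 = 0.05382
  credential stuffing: 0.41 × 0.91 × 0.79 = 0.29475
Marginal likelihood of the evidence = 0.36238.
P(supply-chain beacon | evidence) = 0.009936 / 0.36238 ≈ 0.027.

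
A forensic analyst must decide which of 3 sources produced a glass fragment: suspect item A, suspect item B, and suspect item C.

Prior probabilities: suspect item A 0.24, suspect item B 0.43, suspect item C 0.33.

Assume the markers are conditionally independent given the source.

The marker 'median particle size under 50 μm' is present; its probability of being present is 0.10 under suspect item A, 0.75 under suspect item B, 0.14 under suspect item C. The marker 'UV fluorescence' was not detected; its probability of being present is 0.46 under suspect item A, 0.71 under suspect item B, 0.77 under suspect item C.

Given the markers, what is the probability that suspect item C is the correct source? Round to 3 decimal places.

0.091

For each hypothesis, the unnormalized posterior weight is prior × product of the marker likelihoods (using 1 − P(present | H) for each absent marker):
  suspect item A: 0.24 × 0.10 × (1 − 0.46) = 0.01296
  suspect item B: 0.43 × 0.75 × (1 − 0.71) = 0.093525
  suspect item C: 0.33 × 0.14 × (1 − 0.77) = 0.010626
The unnormalized weights sum to 0.11711.
P(suspect item C | evidence) = 0.010626 / 0.11711 ≈ 0.091.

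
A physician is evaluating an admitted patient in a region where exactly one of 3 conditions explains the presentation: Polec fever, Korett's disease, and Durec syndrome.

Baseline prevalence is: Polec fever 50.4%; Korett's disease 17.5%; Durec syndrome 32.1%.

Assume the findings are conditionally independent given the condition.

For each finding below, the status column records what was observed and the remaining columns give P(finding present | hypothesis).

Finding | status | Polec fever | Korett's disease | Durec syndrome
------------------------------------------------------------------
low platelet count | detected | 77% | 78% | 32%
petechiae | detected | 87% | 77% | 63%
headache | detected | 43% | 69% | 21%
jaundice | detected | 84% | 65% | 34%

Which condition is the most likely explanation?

By Bayes' rule with conditional independence, the unnormalized weight for each hypothesis is prior × ∏ likelihoods:
  Polec fever: 0.504 × 0.77 × 0.87 × 0.43 × 0.84 = 0.12195
  Korett's disease: 0.175 × 0.78 × 0.77 × 0.69 × 0.65 = 0.04714
  Durec syndrome: 0.321 × 0.32 × 0.63 × 0.21 × 0.34 = 0.0046206
Marginal likelihood of the evidence = 0.17371.
P(Polec fever | evidence) ≈ 0.12195 / 0.17371 ≈ 0.702
P(Korett's disease | evidence) ≈ 0.04714 / 0.17371 ≈ 0.271
P(Durec syndrome | evidence) ≈ 0.0046206 / 0.17371 ≈ 0.027
The largest is 0.702, so Polec fever is most probable.

Polec fever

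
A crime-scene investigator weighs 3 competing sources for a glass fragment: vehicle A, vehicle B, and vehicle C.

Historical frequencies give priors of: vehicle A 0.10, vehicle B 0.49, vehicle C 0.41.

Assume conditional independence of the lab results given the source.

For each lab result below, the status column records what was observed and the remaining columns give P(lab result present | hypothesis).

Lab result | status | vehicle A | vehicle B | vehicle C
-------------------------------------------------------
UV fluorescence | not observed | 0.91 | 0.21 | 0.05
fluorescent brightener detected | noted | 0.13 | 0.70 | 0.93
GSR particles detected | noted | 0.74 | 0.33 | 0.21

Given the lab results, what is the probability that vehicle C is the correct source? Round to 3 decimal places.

Multiply each prior by the joint likelihood of the lab result pattern (using 1 − P(present | H) for each absent lab result):
  vehicle A: 0.10 × (1 − 0.91) × 0.13 × 0.74 = 0.0008658
  vehicle B: 0.49 × (1 − 0.21) × 0.70 × 0.33 = 0.08942
  vehicle C: 0.41 × (1 − 0.05) × 0.93 × 0.21 = 0.076069
The unnormalized weights sum to 0.16636.
P(vehicle C | evidence) = 0.076069 / 0.16636 ≈ 0.457.

0.457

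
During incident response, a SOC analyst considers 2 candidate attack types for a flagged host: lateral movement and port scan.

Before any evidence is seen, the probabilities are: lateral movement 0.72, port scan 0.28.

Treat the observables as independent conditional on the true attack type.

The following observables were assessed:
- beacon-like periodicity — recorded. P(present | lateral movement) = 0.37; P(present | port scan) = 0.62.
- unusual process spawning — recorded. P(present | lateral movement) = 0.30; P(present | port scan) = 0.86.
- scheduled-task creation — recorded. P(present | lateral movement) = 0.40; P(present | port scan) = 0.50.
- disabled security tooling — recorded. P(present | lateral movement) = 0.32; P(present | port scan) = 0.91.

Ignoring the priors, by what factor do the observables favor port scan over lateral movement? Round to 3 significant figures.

Take the product of per-observable likelihoods under each hypothesis, then divide.
  port scan: 0.62 × 0.86 × 0.50 × 0.91 = 0.24261
  lateral movement: 0.37 × 0.30 × 0.40 × 0.32 = 0.014208
Bayes factor = 0.24261 / 0.014208 ≈ 17.1

17.1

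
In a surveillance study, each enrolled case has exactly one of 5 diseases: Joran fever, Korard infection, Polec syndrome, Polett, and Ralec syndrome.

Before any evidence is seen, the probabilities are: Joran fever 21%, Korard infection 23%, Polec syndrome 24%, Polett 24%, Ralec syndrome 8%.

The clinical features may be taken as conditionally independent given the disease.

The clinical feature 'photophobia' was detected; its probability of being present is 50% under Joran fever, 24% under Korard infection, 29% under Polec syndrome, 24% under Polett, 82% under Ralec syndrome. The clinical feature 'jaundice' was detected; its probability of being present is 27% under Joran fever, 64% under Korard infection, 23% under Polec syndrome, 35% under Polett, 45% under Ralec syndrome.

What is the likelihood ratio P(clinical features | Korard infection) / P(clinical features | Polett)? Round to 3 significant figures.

1.83

The Bayes factor is the ratio of the joint likelihoods of the clinical feature pattern under the two hypotheses.
  Korard infection: 0.24 × 0.64 = 0.1536
  Polett: 0.24 × 0.35 = 0.084
Bayes factor = 0.1536 / 0.084 ≈ 1.83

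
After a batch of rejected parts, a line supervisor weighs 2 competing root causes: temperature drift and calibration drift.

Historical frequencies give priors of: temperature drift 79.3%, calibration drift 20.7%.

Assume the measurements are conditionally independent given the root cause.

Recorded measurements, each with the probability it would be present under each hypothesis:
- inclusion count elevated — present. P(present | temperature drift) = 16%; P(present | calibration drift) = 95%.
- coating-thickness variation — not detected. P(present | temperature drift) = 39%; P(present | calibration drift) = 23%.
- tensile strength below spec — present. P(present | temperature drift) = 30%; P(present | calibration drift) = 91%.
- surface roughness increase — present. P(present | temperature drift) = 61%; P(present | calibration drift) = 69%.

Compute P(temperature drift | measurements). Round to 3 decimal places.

Multiply each prior by the joint likelihood of the measurement pattern (using 1 − P(present | H) for each absent measurement):
  temperature drift: 0.793 × 0.16 × (1 − 0.39) × 0.30 × 0.61 = 0.014164
  calibration drift: 0.207 × 0.95 × (1 − 0.23) × 0.91 × 0.69 = 0.095077
Normalizing constant Z = 0.014164 + 0.095077 = 0.10924.
P(temperature drift | evidence) = 0.014164 / 0.10924 ≈ 0.130.

0.130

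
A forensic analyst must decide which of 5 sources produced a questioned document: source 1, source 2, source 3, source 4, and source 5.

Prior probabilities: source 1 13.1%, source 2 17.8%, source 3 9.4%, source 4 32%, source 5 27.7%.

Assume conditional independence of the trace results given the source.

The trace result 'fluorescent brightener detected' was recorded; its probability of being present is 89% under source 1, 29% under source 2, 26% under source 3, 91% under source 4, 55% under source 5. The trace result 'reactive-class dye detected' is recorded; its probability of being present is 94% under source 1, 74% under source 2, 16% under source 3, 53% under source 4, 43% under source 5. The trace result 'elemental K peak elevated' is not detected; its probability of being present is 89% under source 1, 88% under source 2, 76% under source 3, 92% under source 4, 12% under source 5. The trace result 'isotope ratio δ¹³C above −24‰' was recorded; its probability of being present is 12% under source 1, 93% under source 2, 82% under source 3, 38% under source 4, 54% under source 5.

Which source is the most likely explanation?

source 5

For each hypothesis, the unnormalized posterior weight is prior × product of the trace result likelihoods (using 1 − P(present | H) for each absent trace result):
  source 1: 0.131 × 0.89 × 0.94 × (1 − 0.89) × 0.12 = 0.0014466
  source 2: 0.178 × 0.29 × 0.74 × (1 − 0.88) × 0.93 = 0.004263
  source 3: 0.094 × 0.26 × 0.16 × (1 − 0.76) × 0.82 = 0.00076957
  source 4: 0.320 × 0.91 × 0.53 × (1 − 0.92) × 0.38 = 0.0046918
  source 5: 0.277 × 0.55 × 0.43 × (1 − 0.12) × 0.54 = 0.031131
Normalizing constant Z = 0.0014466 + 0.004263 + 0.00076957 + 0.0046918 + 0.031131 = 0.042302.
P(source 1 | evidence) ≈ 0.0014466 / 0.042302 ≈ 0.034
P(source 2 | evidence) ≈ 0.004263 / 0.042302 ≈ 0.101
P(source 3 | evidence) ≈ 0.00076957 / 0.042302 ≈ 0.018
P(source 4 | evidence) ≈ 0.0046918 / 0.042302 ≈ 0.111
P(source 5 | evidence) ≈ 0.031131 / 0.042302 ≈ 0.736
The largest is 0.736, so source 5 is most probable.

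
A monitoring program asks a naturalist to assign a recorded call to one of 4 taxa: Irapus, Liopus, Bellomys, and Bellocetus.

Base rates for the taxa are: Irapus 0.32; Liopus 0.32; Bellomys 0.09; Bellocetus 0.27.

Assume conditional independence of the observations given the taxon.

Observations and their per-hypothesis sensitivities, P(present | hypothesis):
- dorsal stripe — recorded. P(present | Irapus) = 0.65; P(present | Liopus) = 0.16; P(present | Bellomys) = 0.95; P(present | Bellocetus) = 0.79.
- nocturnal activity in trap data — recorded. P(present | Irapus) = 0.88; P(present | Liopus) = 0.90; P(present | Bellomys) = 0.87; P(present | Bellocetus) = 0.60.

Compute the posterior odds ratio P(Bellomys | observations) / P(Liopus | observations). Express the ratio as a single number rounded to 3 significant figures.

Unnormalized posterior weight (prior times the observation likelihoods) for each of the two hypotheses:
  Bellomys: 0.09 × 0.95 × 0.87 = 0.074385
  Liopus: 0.32 × 0.16 × 0.90 = 0.04608
Posterior odds = 0.074385 / 0.04608 ≈ 1.61.

1.61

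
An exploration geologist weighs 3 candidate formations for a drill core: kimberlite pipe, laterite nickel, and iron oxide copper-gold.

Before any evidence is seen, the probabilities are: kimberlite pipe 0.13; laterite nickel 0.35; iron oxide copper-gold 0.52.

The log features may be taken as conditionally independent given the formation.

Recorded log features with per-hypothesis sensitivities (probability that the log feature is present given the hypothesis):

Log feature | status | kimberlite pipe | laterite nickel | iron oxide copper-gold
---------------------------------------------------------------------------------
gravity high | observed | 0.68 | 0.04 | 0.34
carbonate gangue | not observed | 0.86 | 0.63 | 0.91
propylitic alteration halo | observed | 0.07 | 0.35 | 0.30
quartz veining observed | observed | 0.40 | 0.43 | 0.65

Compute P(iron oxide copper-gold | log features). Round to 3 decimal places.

0.734

For each hypothesis, the unnormalized posterior weight is prior × product of the log feature likelihoods (using 1 − P(present | H) for each absent log feature):
  kimberlite pipe: 0.13 × 0.68 × (1 − 0.86) × 0.07 × 0.40 = 0.00034653
  laterite nickel: 0.35 × 0.04 × (1 − 0.63) × 0.35 × 0.43 = 0.00077959
  iron oxide copper-gold: 0.52 × 0.34 × (1 − 0.91) × 0.30 × 0.65 = 0.0031028
Marginal likelihood of the evidence = 0.004229.
P(iron oxide copper-gold | evidence) = 0.0031028 / 0.004229 ≈ 0.734.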